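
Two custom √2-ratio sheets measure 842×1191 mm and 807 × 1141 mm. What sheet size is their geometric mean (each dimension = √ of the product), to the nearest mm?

Short side: √(842 · 807) = √679494 ≈ 824.3 → 824 mm
Long side: √(1191 · 1141) = √1358931 ≈ 1165.7 → 1166 mm

824 × 1166 mm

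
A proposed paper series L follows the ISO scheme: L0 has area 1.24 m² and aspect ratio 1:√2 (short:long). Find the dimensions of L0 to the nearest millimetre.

Let the short side be w mm. Then w · w√2 = 1.24 m² = 1,240,000 mm².
w² = 1,240,000/√2, so w ≈ 936.4 mm; long side = w√2 ≈ 1324.2 mm.

936 × 1324 mm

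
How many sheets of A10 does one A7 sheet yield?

8

Each ISO step halves the sheet: 1 × A7 → 2 × A8 → 4 × A9 → 8 × A10
From A7 to A10 is 3 halving steps: 2^3 = 8.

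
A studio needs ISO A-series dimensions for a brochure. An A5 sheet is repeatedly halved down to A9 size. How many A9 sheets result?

16

Each ISO step halves the sheet: 1 × A5 → 2 × A6 → 4 × A7 → 8 × A8 → …
From A5 to A9 is 4 halving steps: 2^4 = 16.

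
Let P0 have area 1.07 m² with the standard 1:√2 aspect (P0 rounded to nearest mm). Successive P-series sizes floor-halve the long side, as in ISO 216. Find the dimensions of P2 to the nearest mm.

435 × 615 mm

Let P0's short side be w mm. w · w√2 = 1.07 m² = 1,070,000 mm², so w ≈ 869.8 mm and w√2 ≈ 1230.1 mm → P0 = 870 × 1230 mm.
P1: ⌊1230/2⌋ × 870 = 615 × 870 mm
P2: ⌊870/2⌋ × 615 = 435 × 615 mm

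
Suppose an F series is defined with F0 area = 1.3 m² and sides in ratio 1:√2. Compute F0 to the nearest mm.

Let the short side be w mm. Then w · w√2 = 1.3 m² = 1,300,000 mm².
w² = 1,300,000/√2, so w ≈ 958.8 mm; long side = w√2 ≈ 1355.9 mm.

959 × 1356 mm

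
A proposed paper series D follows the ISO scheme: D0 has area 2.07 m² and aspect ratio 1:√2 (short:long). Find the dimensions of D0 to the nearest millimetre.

1210 × 1711 mm

Let the short side be w mm. Then w · w√2 = 2.07 m² = 2,070,000 mm².
w² = 2,070,000/√2, so w ≈ 1209.8 mm; long side = w√2 ≈ 1711.0 mm.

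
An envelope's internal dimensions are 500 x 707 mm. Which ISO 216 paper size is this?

B2 (500 × 707 mm)

Aspect ratio 707/500 ≈ 1.414 — close to the ISO √2 ≈ 1.414.
In the B-series (B0 = 1000 × 1414 mm): B2 = 500 × 707 mm.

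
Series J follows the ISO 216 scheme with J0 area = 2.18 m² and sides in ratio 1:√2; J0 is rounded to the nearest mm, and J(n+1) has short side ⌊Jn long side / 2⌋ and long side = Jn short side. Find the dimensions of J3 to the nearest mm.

439 × 621 mm

Let J0's short side be w mm. w · w√2 = 2.18 m² = 2,180,000 mm², so w ≈ 1241.6 mm and w√2 ≈ 1755.8 mm → J0 = 1242 × 1756 mm.
J1: ⌊1756/2⌋ × 1242 = 878 × 1242 mm
J2: ⌊1242/2⌋ × 878 = 621 × 878 mm
J3: ⌊878/2⌋ × 621 = 439 × 621 mm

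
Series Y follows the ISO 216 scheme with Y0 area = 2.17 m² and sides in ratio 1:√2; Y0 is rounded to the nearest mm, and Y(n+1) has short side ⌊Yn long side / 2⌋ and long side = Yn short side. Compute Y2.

Let Y0's short side be w mm. w · w√2 = 2.17 m² = 2,170,000 mm², so w ≈ 1238.7 mm and w√2 ≈ 1751.8 mm → Y0 = 1239 × 1752 mm.
Y1: ⌊1752/2⌋ × 1239 = 876 × 1239 mm
Y2: ⌊1239/2⌋ × 876 = 619 × 876 mm

619 × 876 mm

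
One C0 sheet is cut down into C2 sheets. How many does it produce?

4

Each ISO step halves the sheet: 1 × C0 → 2 × C1 → 4 × C2
From C0 to C2 is 2 halving steps: 2^2 = 4.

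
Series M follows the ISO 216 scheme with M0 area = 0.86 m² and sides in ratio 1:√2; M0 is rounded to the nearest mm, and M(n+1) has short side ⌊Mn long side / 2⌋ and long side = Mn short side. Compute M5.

137 × 195 mm

Let M0's short side be w mm. w · w√2 = 0.86 m² = 860,000 mm², so w ≈ 779.8 mm and w√2 ≈ 1102.8 mm → M0 = 780 × 1103 mm.
M1: ⌊1103/2⌋ × 780 = 551 × 780 mm
M2: ⌊780/2⌋ × 551 = 390 × 551 mm
M3: ⌊551/2⌋ × 390 = 275 × 390 mm
M4: ⌊390/2⌋ × 275 = 195 × 275 mm
M5: ⌊275/2⌋ × 195 = 137 × 195 mm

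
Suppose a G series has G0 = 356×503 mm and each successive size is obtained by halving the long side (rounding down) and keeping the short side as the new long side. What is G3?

125 × 178 mm

G1: ⌊503/2⌋ × 356 = 251 × 356 mm
G2: ⌊356/2⌋ × 251 = 178 × 251 mm
G3: ⌊251/2⌋ × 178 = 125 × 178 mm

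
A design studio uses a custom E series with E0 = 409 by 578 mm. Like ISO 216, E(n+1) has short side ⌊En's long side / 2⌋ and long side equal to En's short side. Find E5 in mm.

72 × 102 mm

E1: ⌊578/2⌋ × 409 = 289 × 409 mm
E2: ⌊409/2⌋ × 289 = 204 × 289 mm
E3: ⌊289/2⌋ × 204 = 144 × 204 mm
E4: ⌊204/2⌋ × 144 = 102 × 144 mm
E5: ⌊144/2⌋ × 102 = 72 × 102 mm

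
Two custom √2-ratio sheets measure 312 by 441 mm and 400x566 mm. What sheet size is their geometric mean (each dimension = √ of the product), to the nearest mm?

Short side: √(312 · 400) = √124800 ≈ 353.3 → 353 mm
Long side: √(441 · 566) = √249606 ≈ 499.6 → 500 mm

353 × 500 mm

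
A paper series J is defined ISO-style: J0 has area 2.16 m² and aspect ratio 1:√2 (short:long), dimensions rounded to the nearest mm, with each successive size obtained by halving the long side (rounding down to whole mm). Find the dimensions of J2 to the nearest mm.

618 × 874 mm

Let J0's short side be w mm. w · w√2 = 2.16 m² = 2,160,000 mm², so w ≈ 1235.9 mm and w√2 ≈ 1747.8 mm → J0 = 1236 × 1748 mm.
J1: ⌊1748/2⌋ × 1236 = 874 × 1236 mm
J2: ⌊1236/2⌋ × 874 = 618 × 874 mm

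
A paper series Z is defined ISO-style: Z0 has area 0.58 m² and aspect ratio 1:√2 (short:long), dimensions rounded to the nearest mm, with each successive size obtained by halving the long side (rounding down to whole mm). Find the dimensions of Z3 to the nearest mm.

Let Z0's short side be w mm. w · w√2 = 0.58 m² = 580,000 mm², so w ≈ 640.4 mm and w√2 ≈ 905.7 mm → Z0 = 640 × 906 mm.
Z1: ⌊906/2⌋ × 640 = 453 × 640 mm
Z2: ⌊640/2⌋ × 453 = 320 × 453 mm
Z3: ⌊453/2⌋ × 320 = 226 × 320 mm

226 × 320 mm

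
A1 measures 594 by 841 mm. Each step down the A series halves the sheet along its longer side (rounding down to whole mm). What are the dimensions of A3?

A2: ⌊841/2⌋ × 594 = 420 × 594 mm
A3: ⌊594/2⌋ × 420 = 297 × 420 mm

297 × 420 mm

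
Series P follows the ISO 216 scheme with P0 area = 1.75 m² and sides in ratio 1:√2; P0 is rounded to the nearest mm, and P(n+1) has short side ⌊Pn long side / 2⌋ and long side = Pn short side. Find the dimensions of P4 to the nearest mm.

Let P0's short side be w mm. w · w√2 = 1.75 m² = 1,750,000 mm², so w ≈ 1112.4 mm and w√2 ≈ 1573.2 mm → P0 = 1112 × 1573 mm.
P1: ⌊1573/2⌋ × 1112 = 786 × 1112 mm
P2: ⌊1112/2⌋ × 786 = 556 × 786 mm
P3: ⌊786/2⌋ × 556 = 393 × 556 mm
P4: ⌊556/2⌋ × 393 = 278 × 393 mm

278 × 393 mm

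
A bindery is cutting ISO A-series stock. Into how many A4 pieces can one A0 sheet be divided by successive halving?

Each ISO step halves the sheet: 1 × A0 → 2 × A1 → 4 × A2 → 8 × A3 → …
From A0 to A4 is 4 halving steps: 2^4 = 16.

16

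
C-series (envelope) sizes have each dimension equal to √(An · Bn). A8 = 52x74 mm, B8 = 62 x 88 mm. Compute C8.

Short side: √(52 · 62) = √3224 ≈ 56.8 → 57 mm
Long side: √(74 · 88) = √6512 ≈ 80.7 → 81 mm

57 × 81 mm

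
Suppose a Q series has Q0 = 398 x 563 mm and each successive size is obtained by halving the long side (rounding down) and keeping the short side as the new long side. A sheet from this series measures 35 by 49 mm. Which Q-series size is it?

Q7

Q0: 398 × 563 mm
Q1: 281 × 398 mm
Q2: 199 × 281 mm
Q3: 140 × 199 mm
Q4: 99 × 140 mm
Q5: 70 × 99 mm
Q6: 49 × 70 mm
Q7: 35 × 49 mm
Q8: 24 × 35 mm
→ matches Q7.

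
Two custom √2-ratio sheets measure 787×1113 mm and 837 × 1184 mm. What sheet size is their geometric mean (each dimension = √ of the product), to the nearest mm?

812 × 1148 mm

Short side: √(787 · 837) = √658719 ≈ 811.6 → 812 mm
Long side: √(1113 · 1184) = √1317792 ≈ 1148.0 → 1148 mm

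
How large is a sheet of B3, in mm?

B0 = 1000 × 1414 mm (B0 has a 1000 mm short side, aspect 1:√2).
B1: ⌊1414/2⌋ × 1000 = 707 × 1000 mm
B2: ⌊1000/2⌋ × 707 = 500 × 707 mm
B3: ⌊707/2⌋ × 500 = 353 × 500 mm

353 × 500 mm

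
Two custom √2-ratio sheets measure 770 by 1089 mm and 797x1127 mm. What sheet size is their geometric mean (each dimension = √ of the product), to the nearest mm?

Short side: √(770 · 797) = √613690 ≈ 783.4 → 783 mm
Long side: √(1089 · 1127) = √1227303 ≈ 1107.8 → 1108 mm

783 × 1108 mm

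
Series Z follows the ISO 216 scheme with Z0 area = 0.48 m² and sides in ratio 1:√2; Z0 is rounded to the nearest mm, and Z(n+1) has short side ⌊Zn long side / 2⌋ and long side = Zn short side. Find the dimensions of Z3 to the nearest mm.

Let Z0's short side be w mm. w · w√2 = 0.48 m² = 480,000 mm², so w ≈ 582.6 mm and w√2 ≈ 823.9 mm → Z0 = 583 × 824 mm.
Z1: ⌊824/2⌋ × 583 = 412 × 583 mm
Z2: ⌊583/2⌋ × 412 = 291 × 412 mm
Z3: ⌊412/2⌋ × 291 = 206 × 291 mm

206 × 291 mm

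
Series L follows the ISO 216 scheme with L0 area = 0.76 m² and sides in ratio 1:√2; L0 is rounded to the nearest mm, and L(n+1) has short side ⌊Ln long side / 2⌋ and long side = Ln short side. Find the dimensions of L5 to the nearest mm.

Let L0's short side be w mm. w · w√2 = 0.76 m² = 760,000 mm², so w ≈ 733.1 mm and w√2 ≈ 1036.7 mm → L0 = 733 × 1037 mm.
L1: ⌊1037/2⌋ × 733 = 518 × 733 mm
L2: ⌊733/2⌋ × 518 = 366 × 518 mm
L3: ⌊518/2⌋ × 366 = 259 × 366 mm
L4: ⌊366/2⌋ × 259 = 183 × 259 mm
L5: ⌊259/2⌋ × 183 = 129 × 183 mm

129 × 183 mm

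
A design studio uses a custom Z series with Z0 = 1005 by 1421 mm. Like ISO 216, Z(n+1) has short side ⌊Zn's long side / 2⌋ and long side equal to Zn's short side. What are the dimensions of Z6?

Z1 = 710 × 1005 mm (from Z0 by 1 halving).
Z2: ⌊1005/2⌋ × 710 = 502 × 710 mm
Z3: ⌊710/2⌋ × 502 = 355 × 502 mm
Z4: ⌊502/2⌋ × 355 = 251 × 355 mm
Z5: ⌊355/2⌋ × 251 = 177 × 251 mm
Z6: ⌊251/2⌋ × 177 = 125 × 177 mm

125 × 177 mm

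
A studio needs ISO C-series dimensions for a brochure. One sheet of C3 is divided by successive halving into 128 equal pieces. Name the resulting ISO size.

C10

128 = 2^7, so 7 halving steps.
C3 → C4 → … → C10 after 7 steps.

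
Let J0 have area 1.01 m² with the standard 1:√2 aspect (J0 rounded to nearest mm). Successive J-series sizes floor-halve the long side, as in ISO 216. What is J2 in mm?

422 × 597 mm

Let J0's short side be w mm. w · w√2 = 1.01 m² = 1,010,000 mm², so w ≈ 845.1 mm and w√2 ≈ 1195.1 mm → J0 = 845 × 1195 mm.
J1: ⌊1195/2⌋ × 845 = 597 × 845 mm
J2: ⌊845/2⌋ × 597 = 422 × 597 mm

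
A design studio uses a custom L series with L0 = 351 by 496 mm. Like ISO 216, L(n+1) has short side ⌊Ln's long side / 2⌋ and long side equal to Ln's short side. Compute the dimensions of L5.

62 × 87 mm

L1: ⌊496/2⌋ × 351 = 248 × 351 mm
L2: ⌊351/2⌋ × 248 = 175 × 248 mm
L3: ⌊248/2⌋ × 175 = 124 × 175 mm
L4: ⌊175/2⌋ × 124 = 87 × 124 mm
L5: ⌊124/2⌋ × 87 = 62 × 87 mm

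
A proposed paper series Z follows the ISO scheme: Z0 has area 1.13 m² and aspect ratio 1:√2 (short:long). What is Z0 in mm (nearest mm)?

894 × 1264 mm

Let the short side be w mm. Then w · w√2 = 1.13 m² = 1,130,000 mm².
w² = 1,130,000/√2, so w ≈ 893.9 mm; long side = w√2 ≈ 1264.1 mm.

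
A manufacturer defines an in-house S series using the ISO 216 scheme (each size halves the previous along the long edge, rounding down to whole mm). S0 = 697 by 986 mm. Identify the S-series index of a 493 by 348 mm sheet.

S0: 697 × 986 mm
S1: 493 × 697 mm
S2: 348 × 493 mm
S3: 246 × 348 mm
→ matches S2.

S2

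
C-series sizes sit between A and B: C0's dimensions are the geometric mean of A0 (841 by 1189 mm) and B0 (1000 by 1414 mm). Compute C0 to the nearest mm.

917 × 1297 mm

Short: √(841 · 1000) = √841000 ≈ 917.1 mm.
Long: √(1189 · 1414) = √1681246 ≈ 1296.6 mm.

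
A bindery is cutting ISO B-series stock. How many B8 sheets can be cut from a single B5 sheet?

8

Each ISO step halves the sheet: 1 × B5 → 2 × B6 → 4 × B7 → 8 × B8
From B5 to B8 is 3 halving steps: 2^3 = 8.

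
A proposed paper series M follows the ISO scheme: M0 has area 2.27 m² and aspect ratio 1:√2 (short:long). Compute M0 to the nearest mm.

Let the short side be w mm. Then w · w√2 = 2.27 m² = 2,270,000 mm².
w² = 2,270,000/√2, so w ≈ 1266.9 mm; long side = w√2 ≈ 1791.7 mm.

1267 × 1792 mm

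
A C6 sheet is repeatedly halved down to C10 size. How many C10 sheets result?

16

C6 = 114 × 162 mm; C10 = 28 × 40 mm.
Each halving step doubles the count; 4 steps from C6 to C10.
2^4 = 16.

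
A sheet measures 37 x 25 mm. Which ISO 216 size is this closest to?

A10 (26 × 37 mm)

Aspect ratio 37/25 ≈ 1.480 (ISO target is √2 ≈ 1.414).
In the A-series (A0 area = 1 m²): A10 = 26 × 37 mm.
Off by 1 mm total — nearest standard size.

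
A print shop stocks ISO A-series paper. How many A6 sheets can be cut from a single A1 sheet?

32

A1 = 594 × 841 mm; A6 = 105 × 148 mm.
Each halving step doubles the count; 5 steps from A1 to A6.
2^5 = 32.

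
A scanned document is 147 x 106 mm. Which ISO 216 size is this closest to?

A6 (105 × 148 mm)

Aspect ratio 147/106 ≈ 1.387 (ISO target is √2 ≈ 1.414).
In the A-series (A0 area = 1 m²): A6 = 105 × 148 mm.
Off by 2 mm total — nearest standard size.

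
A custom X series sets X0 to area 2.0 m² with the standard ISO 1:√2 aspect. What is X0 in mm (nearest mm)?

Let the short side be w mm. Then w · w√2 = 2.0 m² = 2,000,000 mm².
w² = 2,000,000/√2, so w ≈ 1189.2 mm; long side = w√2 ≈ 1681.8 mm.

1189 × 1682 mm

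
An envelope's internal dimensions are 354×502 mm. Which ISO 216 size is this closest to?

Aspect ratio 502/354 ≈ 1.418 — close to the ISO √2 ≈ 1.414.
In the B-series (B0 = 1000 × 1414 mm): B3 = 353 × 500 mm.
Off by 3 mm total — nearest standard size.

B3 (353 × 500 mm)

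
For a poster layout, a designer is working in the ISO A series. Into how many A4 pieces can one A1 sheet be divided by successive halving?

8

Each ISO step halves the sheet: 1 × A1 → 2 × A2 → 4 × A3 → 8 × A4
From A1 to A4 is 3 halving steps: 2^3 = 8.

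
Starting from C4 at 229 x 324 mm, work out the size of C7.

81 × 114 mm

C5: ⌊324/2⌋ × 229 = 162 × 229 mm
C6: ⌊229/2⌋ × 162 = 114 × 162 mm
C7: ⌊162/2⌋ × 114 = 81 × 114 mm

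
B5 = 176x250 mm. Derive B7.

88 × 125 mm

B6: ⌊250/2⌋ × 176 = 125 × 176 mm
B7: ⌊176/2⌋ × 125 = 88 × 125 mm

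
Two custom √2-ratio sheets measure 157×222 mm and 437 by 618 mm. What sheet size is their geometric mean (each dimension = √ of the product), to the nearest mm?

262 × 370 mm

Short side: √(157 · 437) = √68609 ≈ 261.9 → 262 mm
Long side: √(222 · 618) = √137196 ≈ 370.4 → 370 mm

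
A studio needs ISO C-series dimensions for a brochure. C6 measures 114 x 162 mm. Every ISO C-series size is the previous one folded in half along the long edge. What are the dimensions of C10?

C7: ⌊162/2⌋ × 114 = 81 × 114 mm
C8: ⌊114/2⌋ × 81 = 57 × 81 mm
C9: ⌊81/2⌋ × 57 = 40 × 57 mm
C10: ⌊57/2⌋ × 40 = 28 × 40 mm

28 × 40 mm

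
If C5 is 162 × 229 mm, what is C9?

40 × 57 mm

C6: ⌊229/2⌋ × 162 = 114 × 162 mm
C7: ⌊162/2⌋ × 114 = 81 × 114 mm
C8: ⌊114/2⌋ × 81 = 57 × 81 mm
C9: ⌊81/2⌋ × 57 = 40 × 57 mm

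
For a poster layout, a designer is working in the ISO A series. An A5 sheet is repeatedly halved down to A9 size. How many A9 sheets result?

A5 = 148 × 210 mm; A9 = 37 × 52 mm.
Each halving step doubles the count; 4 steps from A5 to A9.
2^4 = 16.

16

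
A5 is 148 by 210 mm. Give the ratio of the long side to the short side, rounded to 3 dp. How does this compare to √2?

210 / 148 = 1.419
ISO 216 targets √2 ≈ 1.414; the +0.005 deviation is from mm rounding.

1.419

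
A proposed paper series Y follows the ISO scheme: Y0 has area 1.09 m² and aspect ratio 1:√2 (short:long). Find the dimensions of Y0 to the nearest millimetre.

878 × 1242 mm

Let the short side be w mm. Then w · w√2 = 1.09 m² = 1,090,000 mm².
w² = 1,090,000/√2, so w ≈ 877.9 mm; long side = w√2 ≈ 1241.6 mm.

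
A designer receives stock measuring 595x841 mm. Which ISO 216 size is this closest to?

A1 (594 × 841 mm)

Aspect ratio 841/595 ≈ 1.413 — close to the ISO √2 ≈ 1.414.
In the A-series (A0 area = 1 m²): A1 = 594 × 841 mm.
Off by 1 mm total — nearest standard size.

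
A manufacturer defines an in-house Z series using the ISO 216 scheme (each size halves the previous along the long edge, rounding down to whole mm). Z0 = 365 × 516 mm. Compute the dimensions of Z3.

Z1: ⌊516/2⌋ × 365 = 258 × 365 mm
Z2: ⌊365/2⌋ × 258 = 182 × 258 mm
Z3: ⌊258/2⌋ × 182 = 129 × 182 mm

129 × 182 mm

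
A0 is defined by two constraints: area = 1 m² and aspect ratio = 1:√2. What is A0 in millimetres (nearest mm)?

841 × 1189 mm

Let the short side be w mm. Then the long side is w√2 and w · w√2 = 10⁶ mm².
w² = 10⁶/√2, so w = 1000 / 2^(1/4) ≈ 840.9 mm; long side = 1000 · 2^(1/4) ≈ 1189.2 mm.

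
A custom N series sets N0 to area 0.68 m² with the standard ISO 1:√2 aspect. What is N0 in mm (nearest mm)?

Let the short side be w mm. Then w · w√2 = 0.68 m² = 680,000 mm².
w² = 680,000/√2, so w ≈ 693.4 mm; long side = w√2 ≈ 980.6 mm.

693 × 981 mm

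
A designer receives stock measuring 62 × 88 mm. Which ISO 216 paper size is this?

Aspect ratio 88/62 ≈ 1.419 — close to the ISO √2 ≈ 1.414.
In the B-series (B0 = 1000 × 1414 mm): B8 = 62 × 88 mm.

B8 (62 × 88 mm)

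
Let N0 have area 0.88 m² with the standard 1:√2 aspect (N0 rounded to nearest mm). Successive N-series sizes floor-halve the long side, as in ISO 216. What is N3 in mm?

279 × 394 mm

Let N0's short side be w mm. w · w√2 = 0.88 m² = 880,000 mm², so w ≈ 788.8 mm and w√2 ≈ 1115.6 mm → N0 = 789 × 1116 mm.
N1: ⌊1116/2⌋ × 789 = 558 × 789 mm
N2: ⌊789/2⌋ × 558 = 394 × 558 mm
N3: ⌊558/2⌋ × 394 = 279 × 394 mm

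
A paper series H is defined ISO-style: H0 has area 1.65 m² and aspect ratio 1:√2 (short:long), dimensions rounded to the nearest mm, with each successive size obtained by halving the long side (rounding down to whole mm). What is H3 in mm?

382 × 540 mm

Let H0's short side be w mm. w · w√2 = 1.65 m² = 1,650,000 mm², so w ≈ 1080.2 mm and w√2 ≈ 1527.6 mm → H0 = 1080 × 1528 mm.
H1: ⌊1528/2⌋ × 1080 = 764 × 1080 mm
H2: ⌊1080/2⌋ × 764 = 540 × 764 mm
H3: ⌊764/2⌋ × 540 = 382 × 540 mm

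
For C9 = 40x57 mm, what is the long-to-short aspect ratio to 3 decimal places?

1.425

57 / 40 = 1.425
ISO 216 targets √2 ≈ 1.414; the +0.011 deviation is from mm rounding.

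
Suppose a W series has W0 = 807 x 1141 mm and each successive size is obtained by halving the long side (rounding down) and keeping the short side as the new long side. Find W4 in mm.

201 × 285 mm

W1: ⌊1141/2⌋ × 807 = 570 × 807 mm
W2: ⌊807/2⌋ × 570 = 403 × 570 mm
W3: ⌊570/2⌋ × 403 = 285 × 403 mm
W4: ⌊403/2⌋ × 285 = 201 × 285 mm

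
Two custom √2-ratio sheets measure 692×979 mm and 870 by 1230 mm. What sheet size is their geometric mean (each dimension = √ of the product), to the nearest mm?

Short side: √(692 · 870) = √602040 ≈ 775.9 → 776 mm
Long side: √(979 · 1230) = √1204170 ≈ 1097.3 → 1097 mm

776 × 1097 mm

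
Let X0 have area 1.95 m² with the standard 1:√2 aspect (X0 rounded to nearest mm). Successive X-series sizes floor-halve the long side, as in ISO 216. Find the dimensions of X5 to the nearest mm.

207 × 293 mm

Let X0's short side be w mm. w · w√2 = 1.95 m² = 1,950,000 mm², so w ≈ 1174.2 mm and w√2 ≈ 1660.6 mm → X0 = 1174 × 1661 mm.
X1: ⌊1661/2⌋ × 1174 = 830 × 1174 mm
X2: ⌊1174/2⌋ × 830 = 587 × 830 mm
X3: ⌊830/2⌋ × 587 = 415 × 587 mm
X4: ⌊587/2⌋ × 415 = 293 × 415 mm
X5: ⌊415/2⌋ × 293 = 207 × 293 mm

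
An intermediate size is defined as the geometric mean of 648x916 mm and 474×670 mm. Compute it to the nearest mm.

554 × 783 mm

Short side: √(648 · 474) = √307152 ≈ 554.2 → 554 mm
Long side: √(916 · 670) = √613720 ≈ 783.4 → 783 mm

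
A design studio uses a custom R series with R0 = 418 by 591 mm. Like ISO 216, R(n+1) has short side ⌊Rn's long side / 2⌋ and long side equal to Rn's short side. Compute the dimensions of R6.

R1 = 295 × 418 mm (from R0 by 1 halving).
R2: ⌊418/2⌋ × 295 = 209 × 295 mm
R3: ⌊295/2⌋ × 209 = 147 × 209 mm
R4: ⌊209/2⌋ × 147 = 104 × 147 mm
R5: ⌊147/2⌋ × 104 = 73 × 104 mm
R6: ⌊104/2⌋ × 73 = 52 × 73 mm

52 × 73 mm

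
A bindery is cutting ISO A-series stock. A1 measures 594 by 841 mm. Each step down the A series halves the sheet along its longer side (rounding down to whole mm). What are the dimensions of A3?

297 × 420 mm

A2: ⌊841/2⌋ × 594 = 420 × 594 mm
A3: ⌊594/2⌋ × 420 = 297 × 420 mm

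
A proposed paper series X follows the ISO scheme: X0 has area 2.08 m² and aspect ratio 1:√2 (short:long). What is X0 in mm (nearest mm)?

Let the short side be w mm. Then w · w√2 = 2.08 m² = 2,080,000 mm².
w² = 2,080,000/√2, so w ≈ 1212.8 mm; long side = w√2 ≈ 1715.1 mm.

1213 × 1715 mm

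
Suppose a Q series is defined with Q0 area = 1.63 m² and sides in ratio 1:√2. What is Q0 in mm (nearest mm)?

Let the short side be w mm. Then w · w√2 = 1.63 m² = 1,630,000 mm².
w² = 1,630,000/√2, so w ≈ 1073.6 mm; long side = w√2 ≈ 1518.3 mm.

1074 × 1518 mm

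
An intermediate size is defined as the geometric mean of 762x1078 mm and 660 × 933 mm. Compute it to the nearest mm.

Short side: √(762 · 660) = √502920 ≈ 709.2 → 709 mm
Long side: √(1078 · 933) = √1005774 ≈ 1002.9 → 1003 mm

709 × 1003 mm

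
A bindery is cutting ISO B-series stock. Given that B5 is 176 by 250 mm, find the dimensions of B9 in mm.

44 × 62 mm

B6: ⌊250/2⌋ × 176 = 125 × 176 mm
B7: ⌊176/2⌋ × 125 = 88 × 125 mm
B8: ⌊125/2⌋ × 88 = 62 × 88 mm
B9: ⌊88/2⌋ × 62 = 44 × 62 mm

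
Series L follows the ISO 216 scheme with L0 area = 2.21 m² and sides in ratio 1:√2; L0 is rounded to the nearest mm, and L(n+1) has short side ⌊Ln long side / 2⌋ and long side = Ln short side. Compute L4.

Let L0's short side be w mm. w · w√2 = 2.21 m² = 2,210,000 mm², so w ≈ 1250.1 mm and w√2 ≈ 1767.9 mm → L0 = 1250 × 1768 mm.
L1: ⌊1768/2⌋ × 1250 = 884 × 1250 mm
L2: ⌊1250/2⌋ × 884 = 625 × 884 mm
L3: ⌊884/2⌋ × 625 = 442 × 625 mm
L4: ⌊625/2⌋ × 442 = 312 × 442 mm

312 × 442 mm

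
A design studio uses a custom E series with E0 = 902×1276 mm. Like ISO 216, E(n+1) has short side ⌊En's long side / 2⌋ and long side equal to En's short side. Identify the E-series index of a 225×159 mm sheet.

E5

E0: 902 × 1276 mm
E1: 638 × 902 mm
E2: 451 × 638 mm
E3: 319 × 451 mm
E4: 225 × 319 mm
E5: 159 × 225 mm
E6: 112 × 159 mm
→ matches E5.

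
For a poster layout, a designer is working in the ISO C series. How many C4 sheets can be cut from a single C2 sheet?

4

C2 = 458 × 648 mm; C4 = 229 × 324 mm.
Each halving step doubles the count; 2 steps from C2 to C4.
2^2 = 4.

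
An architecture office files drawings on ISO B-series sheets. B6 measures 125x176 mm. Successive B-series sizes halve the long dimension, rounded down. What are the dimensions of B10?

B7: ⌊176/2⌋ × 125 = 88 × 125 mm
B8: ⌊125/2⌋ × 88 = 62 × 88 mm
B9: ⌊88/2⌋ × 62 = 44 × 62 mm
B10: ⌊62/2⌋ × 44 = 31 × 44 mm

31 × 44 mm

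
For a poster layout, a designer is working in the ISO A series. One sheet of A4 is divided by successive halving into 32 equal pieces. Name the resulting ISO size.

32 = 2^5, so 5 halving steps.
A4 → A5 → … → A9 after 5 steps.

A9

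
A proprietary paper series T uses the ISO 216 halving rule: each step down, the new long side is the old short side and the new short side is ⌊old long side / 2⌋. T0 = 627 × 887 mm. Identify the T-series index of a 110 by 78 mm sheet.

T6

T0: 627 × 887 mm
T1: 443 × 627 mm
T2: 313 × 443 mm
T3: 221 × 313 mm
T4: 156 × 221 mm
T5: 110 × 156 mm
T6: 78 × 110 mm
T7: 55 × 78 mm
→ matches T6.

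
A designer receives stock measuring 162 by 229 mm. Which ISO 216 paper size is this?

Aspect ratio 229/162 ≈ 1.414 — close to the ISO √2 ≈ 1.414.
In the C-series (envelope sizes, between A and B): C5 = 162 × 229 mm.

C5 (162 × 229 mm)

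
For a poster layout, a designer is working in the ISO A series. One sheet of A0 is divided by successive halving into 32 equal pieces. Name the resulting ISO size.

32 = 2^5, so 5 halving steps.
A0 → A1 → … → A5 after 5 steps.

A5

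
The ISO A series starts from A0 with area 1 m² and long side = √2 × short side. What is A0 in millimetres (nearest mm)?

Let the short side be w mm. Then the long side is w√2 and w · w√2 = 10⁶ mm².
w² = 10⁶/√2, so w = 1000 / 2^(1/4) ≈ 840.9 mm; long side = 1000 · 2^(1/4) ≈ 1189.2 mm.

841 × 1189 mm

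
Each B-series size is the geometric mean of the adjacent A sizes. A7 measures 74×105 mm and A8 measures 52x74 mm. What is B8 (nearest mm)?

62 × 88 mm

Short side: √(74 · 52) = √3848 ≈ 62.0 → 62 mm
Long side: √(105 · 74) = √7770 ≈ 88.1 → 88 mm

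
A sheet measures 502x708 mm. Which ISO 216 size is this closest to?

Aspect ratio 708/502 ≈ 1.410 — close to the ISO √2 ≈ 1.414.
In the B-series (B0 = 1000 × 1414 mm): B2 = 500 × 707 mm.
Off by 3 mm total — nearest standard size.

B2 (500 × 707 mm)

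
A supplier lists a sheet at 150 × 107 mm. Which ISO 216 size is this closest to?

Aspect ratio 150/107 ≈ 1.402 — close to the ISO √2 ≈ 1.414.
In the A-series (A0 area = 1 m²): A6 = 105 × 148 mm.
Off by 4 mm total — nearest standard size.

A6 (105 × 148 mm)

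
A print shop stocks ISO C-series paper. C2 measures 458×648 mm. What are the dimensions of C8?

57 × 81 mm

C3: ⌊648/2⌋ × 458 = 324 × 458 mm
C4: ⌊458/2⌋ × 324 = 229 × 324 mm
C5: ⌊324/2⌋ × 229 = 162 × 229 mm
C6: ⌊229/2⌋ × 162 = 114 × 162 mm
C7: ⌊162/2⌋ × 114 = 81 × 114 mm
C8: ⌊114/2⌋ × 81 = 57 × 81 mm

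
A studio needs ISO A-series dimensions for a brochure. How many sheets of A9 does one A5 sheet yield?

16

Each ISO step halves the sheet: 1 × A5 → 2 × A6 → 4 × A7 → 8 × A8 → …
From A5 to A9 is 4 halving steps: 2^4 = 16.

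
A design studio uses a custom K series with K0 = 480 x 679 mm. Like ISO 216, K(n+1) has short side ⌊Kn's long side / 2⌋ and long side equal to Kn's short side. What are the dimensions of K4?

K1: ⌊679/2⌋ × 480 = 339 × 480 mm
K2: ⌊480/2⌋ × 339 = 240 × 339 mm
K3: ⌊339/2⌋ × 240 = 169 × 240 mm
K4: ⌊240/2⌋ × 169 = 120 × 169 mm

120 × 169 mm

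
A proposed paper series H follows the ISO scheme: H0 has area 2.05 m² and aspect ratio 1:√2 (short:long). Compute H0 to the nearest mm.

Let the short side be w mm. Then w · w√2 = 2.05 m² = 2,050,000 mm².
w² = 2,050,000/√2, so w ≈ 1204.0 mm; long side = w√2 ≈ 1702.7 mm.

1204 × 1703 mm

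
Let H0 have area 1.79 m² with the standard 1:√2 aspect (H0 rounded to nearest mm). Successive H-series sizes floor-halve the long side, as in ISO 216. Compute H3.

Let H0's short side be w mm. w · w√2 = 1.79 m² = 1,790,000 mm², so w ≈ 1125.0 mm and w√2 ≈ 1591.1 mm → H0 = 1125 × 1591 mm.
H1: ⌊1591/2⌋ × 1125 = 795 × 1125 mm
H2: ⌊1125/2⌋ × 795 = 562 × 795 mm
H3: ⌊795/2⌋ × 562 = 397 × 562 mm

397 × 562 mm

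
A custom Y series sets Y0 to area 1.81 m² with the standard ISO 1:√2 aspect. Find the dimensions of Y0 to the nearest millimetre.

1131 × 1600 mm

Let the short side be w mm. Then w · w√2 = 1.81 m² = 1,810,000 mm².
w² = 1,810,000/√2, so w ≈ 1131.3 mm; long side = w√2 ≈ 1599.9 mm.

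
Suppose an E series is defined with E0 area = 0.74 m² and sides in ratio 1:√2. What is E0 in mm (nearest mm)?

Let the short side be w mm. Then w · w√2 = 0.74 m² = 740,000 mm².
w² = 740,000/√2, so w ≈ 723.4 mm; long side = w√2 ≈ 1023.0 mm.

723 × 1023 mm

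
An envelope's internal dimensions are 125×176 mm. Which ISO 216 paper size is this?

B6 (125 × 176 mm)

Aspect ratio 176/125 ≈ 1.408 — close to the ISO √2 ≈ 1.414.
In the B-series (B0 = 1000 × 1414 mm): B6 = 125 × 176 mm.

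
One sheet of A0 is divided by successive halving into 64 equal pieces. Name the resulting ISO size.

A6

64 = 2^6, so 6 halving steps.
A0 → A1 → … → A6 after 6 steps.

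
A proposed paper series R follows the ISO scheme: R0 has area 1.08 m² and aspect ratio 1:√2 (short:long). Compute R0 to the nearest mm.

Let the short side be w mm. Then w · w√2 = 1.08 m² = 1,080,000 mm².
w² = 1,080,000/√2, so w ≈ 873.9 mm; long side = w√2 ≈ 1235.9 mm.

874 × 1236 mm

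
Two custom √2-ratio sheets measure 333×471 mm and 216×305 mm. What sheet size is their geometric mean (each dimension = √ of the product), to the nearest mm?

268 × 379 mm

Short side: √(333 · 216) = √71928 ≈ 268.2 → 268 mm
Long side: √(471 · 305) = √143655 ≈ 379.0 → 379 mm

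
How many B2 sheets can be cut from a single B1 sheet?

2

B1 = 707 × 1000 mm; B2 = 500 × 707 mm.
Each halving step doubles the count; 1 step from B1 to B2.
2^1 = 2.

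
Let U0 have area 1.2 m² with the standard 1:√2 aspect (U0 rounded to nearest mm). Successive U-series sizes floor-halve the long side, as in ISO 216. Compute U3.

325 × 460 mm

Let U0's short side be w mm. w · w√2 = 1.2 m² = 1,200,000 mm², so w ≈ 921.2 mm and w√2 ≈ 1302.7 mm → U0 = 921 × 1303 mm.
U1: ⌊1303/2⌋ × 921 = 651 × 921 mm
U2: ⌊921/2⌋ × 651 = 460 × 651 mm
U3: ⌊651/2⌋ × 460 = 325 × 460 mm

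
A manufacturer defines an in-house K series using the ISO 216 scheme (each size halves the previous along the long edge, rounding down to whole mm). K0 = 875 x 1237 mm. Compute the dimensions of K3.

309 × 437 mm

K1: ⌊1237/2⌋ × 875 = 618 × 875 mm
K2: ⌊875/2⌋ × 618 = 437 × 618 mm
K3: ⌊618/2⌋ × 437 = 309 × 437 mm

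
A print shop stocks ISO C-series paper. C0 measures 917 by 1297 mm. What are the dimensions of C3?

324 × 458 mm

C1: ⌊1297/2⌋ × 917 = 648 × 917 mm
C2: ⌊917/2⌋ × 648 = 458 × 648 mm
C3: ⌊648/2⌋ × 458 = 324 × 458 mm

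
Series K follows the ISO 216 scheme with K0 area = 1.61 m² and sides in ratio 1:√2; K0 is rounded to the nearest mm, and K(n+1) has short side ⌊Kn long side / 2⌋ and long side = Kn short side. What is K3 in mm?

377 × 533 mm

Let K0's short side be w mm. w · w√2 = 1.61 m² = 1,610,000 mm², so w ≈ 1067.0 mm and w√2 ≈ 1508.9 mm → K0 = 1067 × 1509 mm.
K1: ⌊1509/2⌋ × 1067 = 754 × 1067 mm
K2: ⌊1067/2⌋ × 754 = 533 × 754 mm
K3: ⌊754/2⌋ × 533 = 377 × 533 mm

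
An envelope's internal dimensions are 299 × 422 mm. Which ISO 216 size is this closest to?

Aspect ratio 422/299 ≈ 1.411 — close to the ISO √2 ≈ 1.414.
In the A-series (A0 area = 1 m²): A3 = 297 × 420 mm.
Off by 4 mm total — nearest standard size.

A3 (297 × 420 mm)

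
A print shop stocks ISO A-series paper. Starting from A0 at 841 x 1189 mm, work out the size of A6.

105 × 148 mm

A1: ⌊1189/2⌋ × 841 = 594 × 841 mm
A2: ⌊841/2⌋ × 594 = 420 × 594 mm
A3: ⌊594/2⌋ × 420 = 297 × 420 mm
A4: ⌊420/2⌋ × 297 = 210 × 297 mm
A5: ⌊297/2⌋ × 210 = 148 × 210 mm
A6: ⌊210/2⌋ × 148 = 105 × 148 mm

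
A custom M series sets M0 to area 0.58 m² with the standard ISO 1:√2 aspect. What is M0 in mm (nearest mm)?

Let the short side be w mm. Then w · w√2 = 0.58 m² = 580,000 mm².
w² = 580,000/√2, so w ≈ 640.4 mm; long side = w√2 ≈ 905.7 mm.

640 × 906 mm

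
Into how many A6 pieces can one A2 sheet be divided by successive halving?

A2 = 420 × 594 mm; A6 = 105 × 148 mm.
Each halving step doubles the count; 4 steps from A2 to A6.
2^4 = 16.

16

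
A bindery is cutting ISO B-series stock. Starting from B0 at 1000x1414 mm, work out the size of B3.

B1: ⌊1414/2⌋ × 1000 = 707 × 1000 mm
B2: ⌊1000/2⌋ × 707 = 500 × 707 mm
B3: ⌊707/2⌋ × 500 = 353 × 500 mm

353 × 500 mm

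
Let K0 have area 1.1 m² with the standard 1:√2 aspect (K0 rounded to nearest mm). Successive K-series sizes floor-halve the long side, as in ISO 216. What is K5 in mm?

Let K0's short side be w mm. w · w√2 = 1.1 m² = 1,100,000 mm², so w ≈ 881.9 mm and w√2 ≈ 1247.3 mm → K0 = 882 × 1247 mm.
K1: ⌊1247/2⌋ × 882 = 623 × 882 mm
K2: ⌊882/2⌋ × 623 = 441 × 623 mm
K3: ⌊623/2⌋ × 441 = 311 × 441 mm
K4: ⌊441/2⌋ × 311 = 220 × 311 mm
K5: ⌊311/2⌋ × 220 = 155 × 220 mm

155 × 220 mm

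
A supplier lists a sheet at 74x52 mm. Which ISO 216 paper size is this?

A8 (52 × 74 mm)

Aspect ratio 74/52 ≈ 1.423 — close to the ISO √2 ≈ 1.414.
In the A-series (A0 area = 1 m²): A8 = 52 × 74 mm.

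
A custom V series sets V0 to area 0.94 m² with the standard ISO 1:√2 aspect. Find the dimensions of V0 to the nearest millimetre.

Let the short side be w mm. Then w · w√2 = 0.94 m² = 940,000 mm².
w² = 940,000/√2, so w ≈ 815.3 mm; long side = w√2 ≈ 1153.0 mm.

815 × 1153 mm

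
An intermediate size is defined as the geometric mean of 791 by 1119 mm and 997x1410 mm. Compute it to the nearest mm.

888 × 1256 mm

Short side: √(791 · 997) = √788627 ≈ 888.0 → 888 mm
Long side: √(1119 · 1410) = √1577790 ≈ 1256.1 → 1256 mm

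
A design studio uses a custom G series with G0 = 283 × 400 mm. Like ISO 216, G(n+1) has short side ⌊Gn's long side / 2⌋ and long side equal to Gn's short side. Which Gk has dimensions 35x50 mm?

G6

G0: 283 × 400 mm
G1: 200 × 283 mm
G2: 141 × 200 mm
G3: 100 × 141 mm
G4: 70 × 100 mm
G5: 50 × 70 mm
G6: 35 × 50 mm
G7: 25 × 35 mm
→ matches G6.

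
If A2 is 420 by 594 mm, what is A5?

148 × 210 mm

A3: ⌊594/2⌋ × 420 = 297 × 420 mm
A4: ⌊420/2⌋ × 297 = 210 × 297 mm
A5: ⌊297/2⌋ × 210 = 148 × 210 mm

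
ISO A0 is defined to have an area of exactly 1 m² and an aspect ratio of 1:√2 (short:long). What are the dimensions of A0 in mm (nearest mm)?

841 × 1189 mm

Let the short side be w mm. Then the long side is w√2 and w · w√2 = 10⁶ mm².
w² = 10⁶/√2, so w = 1000 / 2^(1/4) ≈ 840.9 mm; long side = 1000 · 2^(1/4) ≈ 1189.2 mm.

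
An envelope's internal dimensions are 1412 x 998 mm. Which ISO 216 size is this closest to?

Aspect ratio 1412/998 ≈ 1.415 — close to the ISO √2 ≈ 1.414.
In the B-series (B0 = 1000 × 1414 mm): B0 = 1000 × 1414 mm.
Off by 4 mm total — nearest standard size.

B0 (1000 × 1414 mm)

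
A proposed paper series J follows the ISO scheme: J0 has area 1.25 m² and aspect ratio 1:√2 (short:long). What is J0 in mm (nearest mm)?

940 × 1330 mm

Let the short side be w mm. Then w · w√2 = 1.25 m² = 1,250,000 mm².
w² = 1,250,000/√2, so w ≈ 940.2 mm; long side = w√2 ≈ 1329.6 mm.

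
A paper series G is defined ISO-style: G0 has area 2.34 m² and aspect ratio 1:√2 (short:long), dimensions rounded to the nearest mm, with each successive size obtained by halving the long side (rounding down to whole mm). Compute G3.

Let G0's short side be w mm. w · w√2 = 2.34 m² = 2,340,000 mm², so w ≈ 1286.3 mm and w√2 ≈ 1819.1 mm → G0 = 1286 × 1819 mm.
G1: ⌊1819/2⌋ × 1286 = 909 × 1286 mm
G2: ⌊1286/2⌋ × 909 = 643 × 909 mm
G3: ⌊909/2⌋ × 643 = 454 × 643 mm

454 × 643 mm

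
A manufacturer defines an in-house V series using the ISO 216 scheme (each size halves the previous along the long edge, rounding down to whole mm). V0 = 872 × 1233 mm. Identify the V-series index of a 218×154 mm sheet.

V5

V0: 872 × 1233 mm
V1: 616 × 872 mm
V2: 436 × 616 mm
V3: 308 × 436 mm
V4: 218 × 308 mm
V5: 154 × 218 mm
V6: 109 × 154 mm
→ matches V5.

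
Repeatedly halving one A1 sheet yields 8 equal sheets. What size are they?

A4

8 = 2^3, so 3 halving steps.
A1 → A2 → … → A4 after 3 steps.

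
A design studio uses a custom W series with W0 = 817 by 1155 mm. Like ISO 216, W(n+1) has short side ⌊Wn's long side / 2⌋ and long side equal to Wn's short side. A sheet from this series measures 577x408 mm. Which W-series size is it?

W0: 817 × 1155 mm
W1: 577 × 817 mm
W2: 408 × 577 mm
W3: 288 × 408 mm
→ matches W2.

W2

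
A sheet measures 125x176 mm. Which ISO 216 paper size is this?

Aspect ratio 176/125 ≈ 1.408 — close to the ISO √2 ≈ 1.414.
In the B-series (B0 = 1000 × 1414 mm): B6 = 125 × 176 mm.

B6 (125 × 176 mm)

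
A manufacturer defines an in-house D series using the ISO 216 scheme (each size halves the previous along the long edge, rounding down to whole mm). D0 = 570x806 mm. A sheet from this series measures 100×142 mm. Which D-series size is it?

D0: 570 × 806 mm
D1: 403 × 570 mm
D2: 285 × 403 mm
D3: 201 × 285 mm
D4: 142 × 201 mm
D5: 100 × 142 mm
D6: 71 × 100 mm
→ matches D5.

D5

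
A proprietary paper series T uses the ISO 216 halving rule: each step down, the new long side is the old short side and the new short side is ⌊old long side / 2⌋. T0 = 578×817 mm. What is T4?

T1: ⌊817/2⌋ × 578 = 408 × 578 mm
T2: ⌊578/2⌋ × 408 = 289 × 408 mm
T3: ⌊408/2⌋ × 289 = 204 × 289 mm
T4: ⌊289/2⌋ × 204 = 144 × 204 mm

144 × 204 mm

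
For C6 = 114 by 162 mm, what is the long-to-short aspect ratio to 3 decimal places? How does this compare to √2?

1.421

162 / 114 = 1.421
ISO 216 targets √2 ≈ 1.414; the +0.007 deviation is from mm rounding.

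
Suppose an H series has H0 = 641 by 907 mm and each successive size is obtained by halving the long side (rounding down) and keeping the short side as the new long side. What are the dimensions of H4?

H1: ⌊907/2⌋ × 641 = 453 × 641 mm
H2: ⌊641/2⌋ × 453 = 320 × 453 mm
H3: ⌊453/2⌋ × 320 = 226 × 320 mm
H4: ⌊320/2⌋ × 226 = 160 × 226 mm

160 × 226 mm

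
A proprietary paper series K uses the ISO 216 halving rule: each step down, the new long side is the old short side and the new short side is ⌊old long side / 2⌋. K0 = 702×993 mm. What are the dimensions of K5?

124 × 175 mm

K1: ⌊993/2⌋ × 702 = 496 × 702 mm
K2: ⌊702/2⌋ × 496 = 351 × 496 mm
K3: ⌊496/2⌋ × 351 = 248 × 351 mm
K4: ⌊351/2⌋ × 248 = 175 × 248 mm
K5: ⌊248/2⌋ × 175 = 124 × 175 mm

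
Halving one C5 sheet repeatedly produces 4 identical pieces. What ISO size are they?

C7

4 = 2^2, so 2 halving steps.
C5 → C6 → … → C7 after 2 steps.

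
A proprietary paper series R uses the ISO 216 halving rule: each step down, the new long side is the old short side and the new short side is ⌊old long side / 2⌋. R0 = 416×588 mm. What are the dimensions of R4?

104 × 147 mm

R1: ⌊588/2⌋ × 416 = 294 × 416 mm
R2: ⌊416/2⌋ × 294 = 208 × 294 mm
R3: ⌊294/2⌋ × 208 = 147 × 208 mm
R4: ⌊208/2⌋ × 147 = 104 × 147 mm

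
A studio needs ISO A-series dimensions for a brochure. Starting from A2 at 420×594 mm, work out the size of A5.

A3: ⌊594/2⌋ × 420 = 297 × 420 mm
A4: ⌊420/2⌋ × 297 = 210 × 297 mm
A5: ⌊297/2⌋ × 210 = 148 × 210 mm

148 × 210 mm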